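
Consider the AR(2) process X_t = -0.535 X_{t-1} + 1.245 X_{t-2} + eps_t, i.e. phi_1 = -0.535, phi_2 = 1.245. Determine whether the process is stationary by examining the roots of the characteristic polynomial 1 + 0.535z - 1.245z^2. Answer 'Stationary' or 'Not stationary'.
\text{Not stationary}

The AR(p) characteristic polynomial is P(z) = 1 + 0.535z - 1.245z^2.
Stationarity requires all roots to lie outside the unit circle, i.e. |z| > 1 for every root.
Set 1 + (0.535) z + (-1.245) z^2 = 0, i.e. a z^2 + b z + c = 0 with a = -1.245, b = 0.535, c = 1.
Discriminant D = b^2 - 4ac = (0.535)^2 - 4*(-1.245)*1 = 0.286225 - (-4.98) = 5.266225.
D >= 0, so the roots are real: z = (-b +/- sqrt(D)) / (2a) = (-0.535 +/- 2.294826) / (-2.49).
  z_1 = (-0.535 + 2.294826) / (-2.49) = -0.7068,   |z_1| = 0.7068.
  z_2 = (-0.535 - 2.294826) / (-2.49) = 1.1365,   |z_2| = 1.1365.
Moduli of all roots: 0.7068, 1.1365.
All moduli strictly greater than 1? No.
Verdict: Not stationary.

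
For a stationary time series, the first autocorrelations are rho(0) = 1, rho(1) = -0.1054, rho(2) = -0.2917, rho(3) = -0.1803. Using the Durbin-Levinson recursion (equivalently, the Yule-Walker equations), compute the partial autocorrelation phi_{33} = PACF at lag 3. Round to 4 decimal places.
\phi_{33} = -0.2820

The PACF at lag k is phi_{kk}, the last component of the solution
to the Yule-Walker system G_k phi = r_k where
  (G_k)_{ij} = rho(|i - j|), (r_k)_i = rho(i), i,j = 1..k.
Equivalently, Durbin-Levinson gives phi_{kk} iteratively:
  phi_{11} = rho(1)
  phi_{kk} = [rho(k) - sum_{j=1..k-1} phi_{k-1,j} rho(k-j)]
            / [1 - sum_{j=1..k-1} phi_{k-1,j} rho(j)],
  phi_{k,j} = phi_{k-1,j} - phi_{kk} phi_{k-1,k-j},  j = 1..k-1.
Step k = 1:
  phi_11 = rho(1) = -0.1054.
Step k = 2:
  phi_22 = [rho(2) - phi_11 rho(1)] / [1 - phi_11 rho(1)] = [-0.2917 - (-0.1054)(-0.1054)] / [1 - (-0.1054)(-0.1054)]
         = -0.30280916 / 0.98889084 = -0.306211.
  Update: phi_21 = phi_11 - phi_22 phi_11 = -0.1054 - (-0.306211)(-0.1054) = -0.137675.
Step k = 3:
  phi_33 = [rho(3) - phi_21 rho(2) - phi_22 rho(1)] / [1 - phi_21 rho(1) - phi_22 rho(2)]
    numerator   = -0.1803 - (-0.137675)(-0.2917) - (-0.306211)(-0.1054) = -0.25273432
    denominator = 1 - (-0.137675)(-0.1054) - (-0.306211)(-0.2917) = 0.89616737
  phi_33 = -0.25273432 / 0.89616737 = -0.282.
Therefore phi_{33} = -0.2820.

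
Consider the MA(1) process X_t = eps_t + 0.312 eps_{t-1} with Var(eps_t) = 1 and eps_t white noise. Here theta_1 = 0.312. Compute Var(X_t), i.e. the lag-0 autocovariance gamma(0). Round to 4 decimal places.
\gamma(0) = 1.0973

For an MA(q) process X_t = eps_t + sum_i theta_i eps_{t-i} with
Var(eps_t) = sigma^2, the variance is
  gamma(0) = sigma^2 * (1 + sum_i theta_i^2).
  sum_i theta_i^2 = (0.312)^2 = 0.097344.
  gamma(0) = 1 * (1 + 0.097344) = 1 * 1.097344 = 1.097344, which rounds to 1.0973.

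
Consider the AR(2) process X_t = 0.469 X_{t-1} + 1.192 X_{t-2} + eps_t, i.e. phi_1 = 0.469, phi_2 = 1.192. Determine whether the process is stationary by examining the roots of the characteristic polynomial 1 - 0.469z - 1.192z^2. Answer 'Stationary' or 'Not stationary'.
\text{Not stationary}

The AR(p) characteristic polynomial is P(z) = 1 - 0.469z - 1.192z^2.
Stationarity requires all roots to lie outside the unit circle, i.e. |z| > 1 for every root.
Set 1 + (-0.469) z + (-1.192) z^2 = 0, i.e. a z^2 + b z + c = 0 with a = -1.192, b = -0.469, c = 1.
Discriminant D = b^2 - 4ac = (-0.469)^2 - 4*(-1.192)*1 = 0.219961 - (-4.768) = 4.987961.
D >= 0, so the roots are real: z = (-b +/- sqrt(D)) / (2a) = (0.469 +/- 2.233374) / (-2.384).
  z_1 = (0.469 + 2.233374) / (-2.384) = -1.1335,   |z_1| = 1.1335.
  z_2 = (0.469 - 2.233374) / (-2.384) = 0.7401,   |z_2| = 0.7401.
Moduli of all roots: 1.1335, 0.7401.
All moduli strictly greater than 1? No.
Verdict: Not stationary.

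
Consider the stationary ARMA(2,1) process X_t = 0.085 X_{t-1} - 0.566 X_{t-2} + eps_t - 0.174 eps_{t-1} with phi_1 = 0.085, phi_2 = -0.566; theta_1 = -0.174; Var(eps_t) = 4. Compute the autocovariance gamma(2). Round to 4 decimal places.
\gamma(2) = -3.3893

Multiply the model equation by X_{t-k} and take expectations. With theta_0 = psi_0 = 1 and psi_j the MA(infinity) weights, this gives
  gamma(k) - sum_i phi_i gamma(k-i) = c_k,
  c_k = sigma^2 * sum_{j=k..q} theta_j psi_{j-k}   (c_k = 0 for k > q),
using gamma(-m) = gamma(m).
psi-weights needed (psi_j = theta_j + sum_i phi_i psi_{j-i}):
  psi_1 = theta_1 + phi_1 = -0.174 + (0.085) = -0.089
Right-hand sides:
  c_0 = sigma^2 (1 + theta_1 psi_1) = 4 * (1 + (-0.174)(-0.089)) = 4 * 1.015486 = 4.061944
  c_1 = sigma^2 theta_1 = 4 * (-0.174) = -0.696
  c_2 = 0
Equations for k = 0, 1, 2 (AR order 2, c_2 = 0):
  (E0) gamma(0) = phi_1 gamma(1) + phi_2 gamma(2) + c_0
  (E1) gamma(1) = phi_1 gamma(0) + phi_2 gamma(1) + c_1
  (E2) gamma(2) = phi_1 gamma(1) + phi_2 gamma(0)
From (E1): gamma(1) = A gamma(0) + B with
  A = phi_1 / (1 - phi_2) = 0.085 / 1.566 = 0.054278,   B = c_1 / (1 - phi_2) = -0.696 / 1.566 = -0.444444.
Insert (E2) into (E0): gamma(0) (1 - phi_2^2) = phi_1 (1 + phi_2) gamma(1) + c_0.
  phi_1 (1 + phi_2) = (0.085)(0.434) = 0.03689,   1 - phi_2^2 = 0.679644.
Replace gamma(1) by A gamma(0) + B and collect gamma(0):
  gamma(0) [0.679644 - (0.03689)(0.054278)] = (0.03689)(-0.444444) + 4.061944
  gamma(0) * 0.677642 = 4.045548
  gamma(0) = 4.045548 / 0.677642 = 5.970041.
  gamma(1) = A gamma(0) + B = (0.054278)(5.970041) + (-0.444444) = -0.1204.
  gamma(2) = phi_1 gamma(1) + phi_2 gamma(0) = (0.085)(-0.1204) + (-0.566)(5.970041) = -3.389277.
Therefore gamma(2) = -3.3893 (to 4 decimal places).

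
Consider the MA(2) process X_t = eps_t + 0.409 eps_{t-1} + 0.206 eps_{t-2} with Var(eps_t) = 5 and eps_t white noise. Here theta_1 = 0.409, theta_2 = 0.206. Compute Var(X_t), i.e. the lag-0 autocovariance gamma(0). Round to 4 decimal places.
\gamma(0) = 6.0486

For an MA(q) process X_t = eps_t + sum_i theta_i eps_{t-i} with
Var(eps_t) = sigma^2, the variance is
  gamma(0) = sigma^2 * (1 + sum_i theta_i^2).
  sum_i theta_i^2 = (0.409)^2 + (0.206)^2 = 0.167281 + 0.042436 = 0.209717.
  gamma(0) = 5 * (1 + 0.209717) = 5 * 1.209717 = 6.048585, which rounds to 6.0486.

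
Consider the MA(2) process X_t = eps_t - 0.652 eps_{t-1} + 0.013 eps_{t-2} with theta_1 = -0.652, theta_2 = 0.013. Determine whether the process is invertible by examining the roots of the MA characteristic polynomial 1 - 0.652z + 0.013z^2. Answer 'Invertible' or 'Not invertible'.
\text{Invertible}

The MA(q) characteristic polynomial is P(z) = 1 - 0.652z + 0.013z^2.
Invertibility requires all roots to lie outside the unit circle, i.e. |z| > 1 for every root.
Set 1 + (-0.652) z + (0.013) z^2 = 0, i.e. a z^2 + b z + c = 0 with a = 0.013, b = -0.652, c = 1.
Discriminant D = b^2 - 4ac = (-0.652)^2 - 4*(0.013)*1 = 0.425104 - (0.052) = 0.373104.
D >= 0, so the roots are real: z = (-b +/- sqrt(D)) / (2a) = (0.652 +/- 0.610822) / (0.026).
  z_1 = (0.652 + 0.610822) / (0.026) = 48.5701,   |z_1| = 48.5701.
  z_2 = (0.652 - 0.610822) / (0.026) = 1.5838,   |z_2| = 1.5838.
Moduli of all roots: 48.5701, 1.5838.
All moduli strictly greater than 1? Yes.
Verdict: Invertible.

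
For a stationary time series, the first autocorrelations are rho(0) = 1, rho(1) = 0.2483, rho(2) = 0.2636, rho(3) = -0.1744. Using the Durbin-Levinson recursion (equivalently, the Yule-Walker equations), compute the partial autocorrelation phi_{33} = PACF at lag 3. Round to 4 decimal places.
\phi_{33} = -0.3120

The PACF at lag k is phi_{kk}, the last component of the solution
to the Yule-Walker system G_k phi = r_k where
  (G_k)_{ij} = rho(|i - j|), (r_k)_i = rho(i), i,j = 1..k.
Equivalently, Durbin-Levinson gives phi_{kk} iteratively:
  phi_{11} = rho(1)
  phi_{kk} = [rho(k) - sum_{j=1..k-1} phi_{k-1,j} rho(k-j)]
            / [1 - sum_{j=1..k-1} phi_{k-1,j} rho(j)],
  phi_{k,j} = phi_{k-1,j} - phi_{kk} phi_{k-1,k-j},  j = 1..k-1.
Step k = 1:
  phi_11 = rho(1) = 0.2483.
Step k = 2:
  phi_22 = [rho(2) - phi_11 rho(1)] / [1 - phi_11 rho(1)] = [0.2636 - (0.2483)(0.2483)] / [1 - (0.2483)(0.2483)]
         = 0.20194711 / 0.93834711 = 0.215216.
  Update: phi_21 = phi_11 - phi_22 phi_11 = 0.2483 - (0.215216)(0.2483) = 0.194862.
Step k = 3:
  phi_33 = [rho(3) - phi_21 rho(2) - phi_22 rho(1)] / [1 - phi_21 rho(1) - phi_22 rho(2)]
    numerator   = -0.1744 - (0.194862)(0.2636) - (0.215216)(0.2483) = -0.27920368
    denominator = 1 - (0.194862)(0.2483) - (0.215216)(0.2636) = 0.8948849
  phi_33 = -0.27920368 / 0.8948849 = -0.312.
Therefore phi_{33} = -0.3120.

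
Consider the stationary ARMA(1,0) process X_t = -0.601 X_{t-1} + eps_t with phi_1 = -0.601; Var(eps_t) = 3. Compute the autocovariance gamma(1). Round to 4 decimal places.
\gamma(1) = -2.8225

Multiply the model equation by X_{t-k} and take expectations. With theta_0 = psi_0 = 1 and psi_j the MA(infinity) weights, this gives
  gamma(k) - sum_i phi_i gamma(k-i) = c_k,
  c_k = sigma^2 * sum_{j=k..q} theta_j psi_{j-k}   (c_k = 0 for k > q),
using gamma(-m) = gamma(m).
Pure AR (q = 0): c_0 = sigma^2 = 3, c_k = 0 for k >= 1.
Equations for k = 0 and k = 1 (AR order 1):
  gamma(0) = phi_1 gamma(1) + c_0
  gamma(1) = phi_1 gamma(0) + c_1
Substituting the second into the first: gamma(0) (1 - phi_1^2) = c_0 + phi_1 c_1, so
  gamma(0) = c_0 / (1 - phi_1^2) = 3 / (1 - (-0.601)^2) = 3 / 0.638799 = 4.696313.
  gamma(1) = phi_1 gamma(0) = (-0.601)(4.696313) = -2.822484.
Therefore gamma(1) = -2.8225 (to 4 decimal places).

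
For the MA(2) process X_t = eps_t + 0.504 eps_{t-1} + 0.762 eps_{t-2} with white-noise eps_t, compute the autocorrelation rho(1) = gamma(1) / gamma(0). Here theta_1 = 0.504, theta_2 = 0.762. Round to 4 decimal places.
\rho(1) = 0.4840

For an MA(q) process with theta_0 = 1, the autocovariance is
  gamma(k) = sigma^2 * sum_{i=0..q-k} theta_i * theta_{i+k},
and rho(k) = gamma(k) / gamma(0). Sigma^2 cancels.
  numerator   = (1)*(0.504) + (0.504)*(0.762) = 0.888048.
  denominator = (1)^2 + (0.504)^2 + (0.762)^2 = 1.83466.
  rho(1) = 0.888048 / 1.83466 = 0.4840.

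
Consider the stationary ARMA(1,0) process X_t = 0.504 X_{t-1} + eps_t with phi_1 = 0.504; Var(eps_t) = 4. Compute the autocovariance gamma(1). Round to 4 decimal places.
\gamma(1) = 2.7025

Multiply the model equation by X_{t-k} and take expectations. With theta_0 = psi_0 = 1 and psi_j the MA(infinity) weights, this gives
  gamma(k) - sum_i phi_i gamma(k-i) = c_k,
  c_k = sigma^2 * sum_{j=k..q} theta_j psi_{j-k}   (c_k = 0 for k > q),
using gamma(-m) = gamma(m).
Pure AR (q = 0): c_0 = sigma^2 = 4, c_k = 0 for k >= 1.
Equations for k = 0 and k = 1 (AR order 1):
  gamma(0) = phi_1 gamma(1) + c_0
  gamma(1) = phi_1 gamma(0) + c_1
Substituting the second into the first: gamma(0) (1 - phi_1^2) = c_0 + phi_1 c_1, so
  gamma(0) = c_0 / (1 - phi_1^2) = 4 / (1 - (0.504)^2) = 4 / 0.745984 = 5.362045.
  gamma(1) = phi_1 gamma(0) = (0.504)(5.362045) = 2.702471.
Therefore gamma(1) = 2.7025 (to 4 decimal places).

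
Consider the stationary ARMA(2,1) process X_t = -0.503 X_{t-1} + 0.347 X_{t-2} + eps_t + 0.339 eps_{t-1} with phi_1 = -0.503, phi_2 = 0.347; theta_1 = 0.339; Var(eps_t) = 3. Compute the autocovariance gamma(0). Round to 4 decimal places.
\gamma(0) = 4.9708

Multiply the model equation by X_{t-k} and take expectations. With theta_0 = psi_0 = 1 and psi_j the MA(infinity) weights, this gives
  gamma(k) - sum_i phi_i gamma(k-i) = c_k,
  c_k = sigma^2 * sum_{j=k..q} theta_j psi_{j-k}   (c_k = 0 for k > q),
using gamma(-m) = gamma(m).
psi-weights needed (psi_j = theta_j + sum_i phi_i psi_{j-i}):
  psi_1 = theta_1 + phi_1 = 0.339 + (-0.503) = -0.164
Right-hand sides:
  c_0 = sigma^2 (1 + theta_1 psi_1) = 3 * (1 + (0.339)(-0.164)) = 3 * 0.944404 = 2.833212
  c_1 = sigma^2 theta_1 = 3 * (0.339) = 1.017
  c_2 = 0
Equations for k = 0, 1, 2 (AR order 2, c_2 = 0):
  (E0) gamma(0) = phi_1 gamma(1) + phi_2 gamma(2) + c_0
  (E1) gamma(1) = phi_1 gamma(0) + phi_2 gamma(1) + c_1
  (E2) gamma(2) = phi_1 gamma(1) + phi_2 gamma(0)
From (E1): gamma(1) = A gamma(0) + B with
  A = phi_1 / (1 - phi_2) = -0.503 / 0.653 = -0.770291,   B = c_1 / (1 - phi_2) = 1.017 / 0.653 = 1.557427.
Insert (E2) into (E0): gamma(0) (1 - phi_2^2) = phi_1 (1 + phi_2) gamma(1) + c_0.
  phi_1 (1 + phi_2) = (-0.503)(1.347) = -0.677541,   1 - phi_2^2 = 0.879591.
Replace gamma(1) by A gamma(0) + B and collect gamma(0):
  gamma(0) [0.879591 - (-0.677541)(-0.770291)] = (-0.677541)(1.557427) + 2.833212
  gamma(0) * 0.357687 = 1.777991
  gamma(0) = 1.777991 / 0.357687 = 4.970798.
Therefore gamma(0) = 4.9708 (to 4 decimal places).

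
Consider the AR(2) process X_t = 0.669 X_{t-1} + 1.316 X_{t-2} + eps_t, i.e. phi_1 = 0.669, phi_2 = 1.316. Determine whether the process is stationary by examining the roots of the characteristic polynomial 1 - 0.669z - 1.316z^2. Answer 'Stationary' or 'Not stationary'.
\text{Not stationary}

The AR(p) characteristic polynomial is P(z) = 1 - 0.669z - 1.316z^2.
Stationarity requires all roots to lie outside the unit circle, i.e. |z| > 1 for every root.
Set 1 + (-0.669) z + (-1.316) z^2 = 0, i.e. a z^2 + b z + c = 0 with a = -1.316, b = -0.669, c = 1.
Discriminant D = b^2 - 4ac = (-0.669)^2 - 4*(-1.316)*1 = 0.447561 - (-5.264) = 5.711561.
D >= 0, so the roots are real: z = (-b +/- sqrt(D)) / (2a) = (0.669 +/- 2.389887) / (-2.632).
  z_1 = (0.669 + 2.389887) / (-2.632) = -1.1622,   |z_1| = 1.1622.
  z_2 = (0.669 - 2.389887) / (-2.632) = 0.6538,   |z_2| = 0.6538.
Moduli of all roots: 1.1622, 0.6538.
All moduli strictly greater than 1? No.
Verdict: Not stationary.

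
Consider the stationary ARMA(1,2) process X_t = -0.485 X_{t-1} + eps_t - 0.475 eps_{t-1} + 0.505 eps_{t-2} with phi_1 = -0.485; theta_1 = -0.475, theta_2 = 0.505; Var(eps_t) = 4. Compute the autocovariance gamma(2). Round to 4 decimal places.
\gamma(2) = 6.8491

Multiply the model equation by X_{t-k} and take expectations. With theta_0 = psi_0 = 1 and psi_j the MA(infinity) weights, this gives
  gamma(k) - sum_i phi_i gamma(k-i) = c_k,
  c_k = sigma^2 * sum_{j=k..q} theta_j psi_{j-k}   (c_k = 0 for k > q),
using gamma(-m) = gamma(m).
psi-weights needed (psi_j = theta_j + sum_i phi_i psi_{j-i}):
  psi_1 = theta_1 + phi_1 = -0.475 + (-0.485) = -0.96
  psi_2 = theta_2 + phi_1 psi_1 = 0.505 + (-0.485)(-0.96) = 0.9706
Right-hand sides:
  c_0 = sigma^2 (1 + theta_1 psi_1 + theta_2 psi_2) = 4 * (1 + (-0.475)(-0.96) + (0.505)(0.9706)) = 4 * 1.946153 = 7.784612
  c_1 = sigma^2 (theta_1 + theta_2 psi_1) = 4 * (-0.475 + (0.505)(-0.96)) = -3.8392
  c_2 = sigma^2 theta_2 = 4 * (0.505) = 2.02
Equations for k = 0 and k = 1 (AR order 1):
  gamma(0) = phi_1 gamma(1) + c_0
  gamma(1) = phi_1 gamma(0) + c_1
Substituting the second into the first: gamma(0) (1 - phi_1^2) = c_0 + phi_1 c_1, so
  gamma(0) = (c_0 + phi_1 c_1) / (1 - phi_1^2) = (7.784612 + (-0.485)(-3.8392)) / (1 - (-0.485)^2) = 9.646624 / 0.764775 = 12.613676.
  gamma(1) = phi_1 gamma(0) + c_1 = (-0.485)(12.613676) + (-3.8392) = -9.956833.
For k = 2: gamma(2) = phi_1 gamma(1) + c_2
  = (-0.485)(-9.956833) + (2.02) = 6.849064.
Therefore gamma(2) = 6.8491 (to 4 decimal places).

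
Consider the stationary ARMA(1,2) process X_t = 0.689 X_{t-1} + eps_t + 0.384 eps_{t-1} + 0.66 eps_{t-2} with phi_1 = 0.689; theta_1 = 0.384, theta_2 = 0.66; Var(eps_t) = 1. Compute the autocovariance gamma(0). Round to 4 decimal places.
\gamma(0) = 5.8789

Multiply the model equation by X_{t-k} and take expectations. With theta_0 = psi_0 = 1 and psi_j the MA(infinity) weights, this gives
  gamma(k) - sum_i phi_i gamma(k-i) = c_k,
  c_k = sigma^2 * sum_{j=k..q} theta_j psi_{j-k}   (c_k = 0 for k > q),
using gamma(-m) = gamma(m).
psi-weights needed (psi_j = theta_j + sum_i phi_i psi_{j-i}):
  psi_1 = theta_1 + phi_1 = 0.384 + (0.689) = 1.073
  psi_2 = theta_2 + phi_1 psi_1 = 0.66 + (0.689)(1.073) = 1.399297
Right-hand sides:
  c_0 = sigma^2 (1 + theta_1 psi_1 + theta_2 psi_2) = 1 * (1 + (0.384)(1.073) + (0.66)(1.399297)) = 1 * 2.335568 = 2.335568
  c_1 = sigma^2 (theta_1 + theta_2 psi_1) = 1 * (0.384 + (0.66)(1.073)) = 1.09218
  c_2 = sigma^2 theta_2 = 1 * (0.66) = 0.66
Equations for k = 0 and k = 1 (AR order 1):
  gamma(0) = phi_1 gamma(1) + c_0
  gamma(1) = phi_1 gamma(0) + c_1
Substituting the second into the first: gamma(0) (1 - phi_1^2) = c_0 + phi_1 c_1, so
  gamma(0) = (c_0 + phi_1 c_1) / (1 - phi_1^2) = (2.335568 + (0.689)(1.09218)) / (1 - (0.689)^2) = 3.08808 / 0.525279 = 5.878933.
Therefore gamma(0) = 5.8789 (to 4 decimal places).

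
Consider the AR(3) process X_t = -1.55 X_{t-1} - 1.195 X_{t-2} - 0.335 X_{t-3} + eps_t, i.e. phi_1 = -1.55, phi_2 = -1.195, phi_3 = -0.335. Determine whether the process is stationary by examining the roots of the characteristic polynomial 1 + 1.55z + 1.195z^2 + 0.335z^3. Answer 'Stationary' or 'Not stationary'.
\text{Stationary}

The AR(p) characteristic polynomial is P(z) = 1 + 1.55z + 1.195z^2 + 0.335z^3.
Stationarity requires all roots to lie outside the unit circle, i.e. |z| > 1 for every root.
Degree 3: look for a simple real root z0 first, then factor out (1 - z/z0) and solve the remaining quadratic.
Testing z0 = -2: P(-2) = 1 + (1.55)(-2) + (1.195)(-2)^2 + (0.335)(-2)^3
  = 1 + (-3.1) + (4.78) + (-2.68) = 0.  So z_0 = -2 is a root, |z_0| = 2.
Divide out the factor (1 + 0.5 z) = (1 - z/z0) (since 1/z0 = -0.5):
  P(z) = (1 + 0.5 z)(1 + (1.05) z + (0.67) z^2)
  [check: z-coef 1.05 - (-0.5) = 1.55; z^2-coef 0.67 - (-0.5)(1.05) = 1.195; z^3-coef -(-0.5)(0.67) = 0.335.]
Remaining roots from the quadratic factor 1 + (1.05) z + (0.67) z^2:
  Set 1 + (1.05) z + (0.67) z^2 = 0, i.e. a z^2 + b z + c = 0 with a = 0.67, b = 1.05, c = 1.
  Discriminant D = b^2 - 4ac = (1.05)^2 - 4*(0.67)*1 = 1.1025 - (2.68) = -1.5775.
  D < 0, so the roots are the complex-conjugate pair z = (-b +/- i sqrt(-D)) / (2a) = -0.7836 +/- 0.9373i.
  For a conjugate pair |z|^2 = z * conj(z) = (product of roots) = c/a = 1/(0.67) = 1.492537, so |z| = sqrt(1.492537) = 1.2217 for both roots.
Moduli of all roots: 2.0000, 1.2217, 1.2217.
All moduli strictly greater than 1? Yes.
Verdict: Stationary.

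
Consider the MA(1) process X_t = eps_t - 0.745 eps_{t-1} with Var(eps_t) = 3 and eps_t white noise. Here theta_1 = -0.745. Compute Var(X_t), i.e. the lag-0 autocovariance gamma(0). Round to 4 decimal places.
\gamma(0) = 4.6651

For an MA(q) process X_t = eps_t + sum_i theta_i eps_{t-i} with
Var(eps_t) = sigma^2, the variance is
  gamma(0) = sigma^2 * (1 + sum_i theta_i^2).
  sum_i theta_i^2 = (-0.745)^2 = 0.555025.
  gamma(0) = 3 * (1 + 0.555025) = 3 * 1.555025 = 4.665075, which rounds to 4.6651.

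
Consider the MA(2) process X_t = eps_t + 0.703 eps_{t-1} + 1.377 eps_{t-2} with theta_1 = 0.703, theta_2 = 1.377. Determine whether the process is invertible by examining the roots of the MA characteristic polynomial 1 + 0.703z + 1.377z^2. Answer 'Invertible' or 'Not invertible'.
\text{Not invertible}

The MA(q) characteristic polynomial is P(z) = 1 + 0.703z + 1.377z^2.
Invertibility requires all roots to lie outside the unit circle, i.e. |z| > 1 for every root.
Set 1 + (0.703) z + (1.377) z^2 = 0, i.e. a z^2 + b z + c = 0 with a = 1.377, b = 0.703, c = 1.
Discriminant D = b^2 - 4ac = (0.703)^2 - 4*(1.377)*1 = 0.494209 - (5.508) = -5.013791.
D < 0, so the roots are the complex-conjugate pair z = (-b +/- i sqrt(-D)) / (2a) = -0.2553 +/- 0.8131i.
For a conjugate pair |z|^2 = z * conj(z) = (product of roots) = c/a = 1/(1.377) = 0.726216, so |z| = sqrt(0.726216) = 0.8522 for both roots.
Moduli of all roots: 0.8522, 0.8522.
All moduli strictly greater than 1? No.
Verdict: Not invertible.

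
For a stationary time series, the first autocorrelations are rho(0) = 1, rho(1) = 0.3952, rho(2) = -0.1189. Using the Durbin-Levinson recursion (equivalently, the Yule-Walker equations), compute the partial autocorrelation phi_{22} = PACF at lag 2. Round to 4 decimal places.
\phi_{22} = -0.3260

The PACF at lag k is phi_{kk}, the last component of the solution
to the Yule-Walker system G_k phi = r_k where
  (G_k)_{ij} = rho(|i - j|), (r_k)_i = rho(i), i,j = 1..k.
Equivalently, Durbin-Levinson gives phi_{kk} iteratively:
  phi_{11} = rho(1)
  phi_{kk} = [rho(k) - sum_{j=1..k-1} phi_{k-1,j} rho(k-j)]
            / [1 - sum_{j=1..k-1} phi_{k-1,j} rho(j)],
  phi_{k,j} = phi_{k-1,j} - phi_{kk} phi_{k-1,k-j},  j = 1..k-1.
Step k = 1:
  phi_11 = rho(1) = 0.3952.
Step k = 2:
  phi_22 = [rho(2) - phi_11 rho(1)] / [1 - phi_11 rho(1)] = [-0.1189 - (0.3952)(0.3952)] / [1 - (0.3952)(0.3952)]
         = -0.27508304 / 0.84381696 = -0.326.
Therefore phi_{22} = -0.3260.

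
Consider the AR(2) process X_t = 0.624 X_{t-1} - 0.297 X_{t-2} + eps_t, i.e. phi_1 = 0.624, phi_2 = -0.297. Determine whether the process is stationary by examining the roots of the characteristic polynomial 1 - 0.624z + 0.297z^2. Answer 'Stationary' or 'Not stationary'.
\text{Stationary}

The AR(p) characteristic polynomial is P(z) = 1 - 0.624z + 0.297z^2.
Stationarity requires all roots to lie outside the unit circle, i.e. |z| > 1 for every root.
Set 1 + (-0.624) z + (0.297) z^2 = 0, i.e. a z^2 + b z + c = 0 with a = 0.297, b = -0.624, c = 1.
Discriminant D = b^2 - 4ac = (-0.624)^2 - 4*(0.297)*1 = 0.389376 - (1.188) = -0.798624.
D < 0, so the roots are the complex-conjugate pair z = (-b +/- i sqrt(-D)) / (2a) = 1.0505 +/- 1.5045i.
For a conjugate pair |z|^2 = z * conj(z) = (product of roots) = c/a = 1/(0.297) = 3.367003, so |z| = sqrt(3.367003) = 1.8349 for both roots.
Moduli of all roots: 1.8349, 1.8349.
All moduli strictly greater than 1? Yes.
Verdict: Stationary.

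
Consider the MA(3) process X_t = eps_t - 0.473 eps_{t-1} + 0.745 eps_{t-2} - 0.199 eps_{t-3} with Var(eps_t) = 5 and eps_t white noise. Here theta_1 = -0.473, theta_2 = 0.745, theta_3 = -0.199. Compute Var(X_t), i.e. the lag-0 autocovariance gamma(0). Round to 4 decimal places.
\gamma(0) = 9.0918

For an MA(q) process X_t = eps_t + sum_i theta_i eps_{t-i} with
Var(eps_t) = sigma^2, the variance is
  gamma(0) = sigma^2 * (1 + sum_i theta_i^2).
  sum_i theta_i^2 = (-0.473)^2 + (0.745)^2 + (-0.199)^2 = 0.223729 + 0.555025 + 0.039601 = 0.818355.
  gamma(0) = 5 * (1 + 0.818355) = 5 * 1.818355 = 9.091775, which rounds to 9.0918.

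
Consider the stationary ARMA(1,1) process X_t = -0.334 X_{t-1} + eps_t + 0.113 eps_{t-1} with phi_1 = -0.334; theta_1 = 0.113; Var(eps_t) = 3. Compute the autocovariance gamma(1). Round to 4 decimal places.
\gamma(1) = -0.7181

Multiply the model equation by X_{t-k} and take expectations. With theta_0 = psi_0 = 1 and psi_j the MA(infinity) weights, this gives
  gamma(k) - sum_i phi_i gamma(k-i) = c_k,
  c_k = sigma^2 * sum_{j=k..q} theta_j psi_{j-k}   (c_k = 0 for k > q),
using gamma(-m) = gamma(m).
psi-weights needed (psi_j = theta_j + sum_i phi_i psi_{j-i}):
  psi_1 = theta_1 + phi_1 = 0.113 + (-0.334) = -0.221
Right-hand sides:
  c_0 = sigma^2 (1 + theta_1 psi_1) = 3 * (1 + (0.113)(-0.221)) = 3 * 0.975027 = 2.925081
  c_1 = sigma^2 theta_1 = 3 * (0.113) = 0.339
  c_2 = 0
Equations for k = 0 and k = 1 (AR order 1):
  gamma(0) = phi_1 gamma(1) + c_0
  gamma(1) = phi_1 gamma(0) + c_1
Substituting the second into the first: gamma(0) (1 - phi_1^2) = c_0 + phi_1 c_1, so
  gamma(0) = (c_0 + phi_1 c_1) / (1 - phi_1^2) = (2.925081 + (-0.334)(0.339)) / (1 - (-0.334)^2) = 2.811855 / 0.888444 = 3.164921.
  gamma(1) = phi_1 gamma(0) + c_1 = (-0.334)(3.164921) + (0.339) = -0.718084.
Therefore gamma(1) = -0.7181 (to 4 decimal places).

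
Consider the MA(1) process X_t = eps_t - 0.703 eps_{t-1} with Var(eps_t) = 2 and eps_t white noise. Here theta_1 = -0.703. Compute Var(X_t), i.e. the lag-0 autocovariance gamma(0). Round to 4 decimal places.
\gamma(0) = 2.9884

For an MA(q) process X_t = eps_t + sum_i theta_i eps_{t-i} with
Var(eps_t) = sigma^2, the variance is
  gamma(0) = sigma^2 * (1 + sum_i theta_i^2).
  sum_i theta_i^2 = (-0.703)^2 = 0.494209.
  gamma(0) = 2 * (1 + 0.494209) = 2 * 1.494209 = 2.988418, which rounds to 2.9884.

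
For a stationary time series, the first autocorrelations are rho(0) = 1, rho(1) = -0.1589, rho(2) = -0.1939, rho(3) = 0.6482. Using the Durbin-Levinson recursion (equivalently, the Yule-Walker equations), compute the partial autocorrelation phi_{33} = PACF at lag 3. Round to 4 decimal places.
\phi_{33} = 0.6210

The PACF at lag k is phi_{kk}, the last component of the solution
to the Yule-Walker system G_k phi = r_k where
  (G_k)_{ij} = rho(|i - j|), (r_k)_i = rho(i), i,j = 1..k.
Equivalently, Durbin-Levinson gives phi_{kk} iteratively:
  phi_{11} = rho(1)
  phi_{kk} = [rho(k) - sum_{j=1..k-1} phi_{k-1,j} rho(k-j)]
            / [1 - sum_{j=1..k-1} phi_{k-1,j} rho(j)],
  phi_{k,j} = phi_{k-1,j} - phi_{kk} phi_{k-1,k-j},  j = 1..k-1.
Step k = 1:
  phi_11 = rho(1) = -0.1589.
Step k = 2:
  phi_22 = [rho(2) - phi_11 rho(1)] / [1 - phi_11 rho(1)] = [-0.1939 - (-0.1589)(-0.1589)] / [1 - (-0.1589)(-0.1589)]
         = -0.21914921 / 0.97475079 = -0.224826.
  Update: phi_21 = phi_11 - phi_22 phi_11 = -0.1589 - (-0.224826)(-0.1589) = -0.194625.
Step k = 3:
  phi_33 = [rho(3) - phi_21 rho(2) - phi_22 rho(1)] / [1 - phi_21 rho(1) - phi_22 rho(2)]
    numerator   = 0.6482 - (-0.194625)(-0.1939) - (-0.224826)(-0.1589) = 0.57473741
    denominator = 1 - (-0.194625)(-0.1589) - (-0.224826)(-0.1939) = 0.92548037
  phi_33 = 0.57473741 / 0.92548037 = 0.621.
Therefore phi_{33} = 0.6210.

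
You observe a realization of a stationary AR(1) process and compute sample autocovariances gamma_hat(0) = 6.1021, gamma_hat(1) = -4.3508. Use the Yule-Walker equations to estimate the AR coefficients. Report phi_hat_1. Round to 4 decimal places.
\hat\phi_{1} = -0.7130

The Yule-Walker equations for an AR(p) process read, in matrix form,
  Gamma_p phi = r_p,   with   (Gamma_p)_{ij} = gamma(|i - j|),
                       (r_p)_i = gamma(i),   i,j = 1..p.
Substitute the sample gammas (Toeplitz matrix and right-hand side of size 1):
  Gamma_p = [[6.1021]]
  r_p     = [-4.3508]
With p = 1 this is the single equation gamma(0) phi_1 = gamma(1):
  phi_hat_1 = gamma(1) / gamma(0) = -4.3508 / 6.1021 = -0.7130.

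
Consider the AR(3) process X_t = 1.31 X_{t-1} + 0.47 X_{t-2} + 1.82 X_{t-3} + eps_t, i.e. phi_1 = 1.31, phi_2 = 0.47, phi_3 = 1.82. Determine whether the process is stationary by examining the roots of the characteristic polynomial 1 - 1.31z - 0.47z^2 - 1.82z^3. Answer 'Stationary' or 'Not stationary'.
\text{Not stationary}

The AR(p) characteristic polynomial is P(z) = 1 - 1.31z - 0.47z^2 - 1.82z^3.
Stationarity requires all roots to lie outside the unit circle, i.e. |z| > 1 for every root.
Degree 3: look for a simple real root z0 first, then factor out (1 - z/z0) and solve the remaining quadratic.
Testing z0 = 0.5: P(0.5) = 1 + (-1.31)(0.5) + (-0.47)(0.5)^2 + (-1.82)(0.5)^3
  = 1 + (-0.655) + (-0.1175) + (-0.2275) = 0.  So z_0 = 0.5 is a root, |z_0| = 0.5.
Divide out the factor (1 - 2 z) = (1 - z/z0) (since 1/z0 = 2):
  P(z) = (1 - 2 z)(1 + (0.69) z + (0.91) z^2)
  [check: z-coef 0.69 - (2) = -1.31; z^2-coef 0.91 - (2)(0.69) = -0.47; z^3-coef -(2)(0.91) = -1.82.]
Remaining roots from the quadratic factor 1 + (0.69) z + (0.91) z^2:
  Set 1 + (0.69) z + (0.91) z^2 = 0, i.e. a z^2 + b z + c = 0 with a = 0.91, b = 0.69, c = 1.
  Discriminant D = b^2 - 4ac = (0.69)^2 - 4*(0.91)*1 = 0.4761 - (3.64) = -3.1639.
  D < 0, so the roots are the complex-conjugate pair z = (-b +/- i sqrt(-D)) / (2a) = -0.3791 +/- 0.9773i.
  For a conjugate pair |z|^2 = z * conj(z) = (product of roots) = c/a = 1/(0.91) = 1.098901, so |z| = sqrt(1.098901) = 1.0483 for both roots.
Moduli of all roots: 0.5000, 1.0483, 1.0483.
All moduli strictly greater than 1? No.
Verdict: Not stationary.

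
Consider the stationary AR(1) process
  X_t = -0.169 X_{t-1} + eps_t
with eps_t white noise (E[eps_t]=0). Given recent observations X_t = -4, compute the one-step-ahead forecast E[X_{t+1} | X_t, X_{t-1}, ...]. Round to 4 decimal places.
E[X_{t+1} \mid \mathcal F_t] = 0.6760

For an AR(p) model X_t = c + sum_i phi_i X_{t-i} + eps_t, the
one-step-ahead conditional mean is
  E[X_{t+1} | X_t, ...] = c + sum_i phi_i X_{t+1-i}.
Substitute known values:
  E[X_{t+1} | ...] = (-0.169) * (-4)
                   = 0.6760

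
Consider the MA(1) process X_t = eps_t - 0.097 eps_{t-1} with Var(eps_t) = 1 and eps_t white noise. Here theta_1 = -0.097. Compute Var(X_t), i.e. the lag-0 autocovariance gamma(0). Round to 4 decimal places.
\gamma(0) = 1.0094

For an MA(q) process X_t = eps_t + sum_i theta_i eps_{t-i} with
Var(eps_t) = sigma^2, the variance is
  gamma(0) = sigma^2 * (1 + sum_i theta_i^2).
  sum_i theta_i^2 = (-0.097)^2 = 0.009409.
  gamma(0) = 1 * (1 + 0.009409) = 1 * 1.009409 = 1.009409, which rounds to 1.0094.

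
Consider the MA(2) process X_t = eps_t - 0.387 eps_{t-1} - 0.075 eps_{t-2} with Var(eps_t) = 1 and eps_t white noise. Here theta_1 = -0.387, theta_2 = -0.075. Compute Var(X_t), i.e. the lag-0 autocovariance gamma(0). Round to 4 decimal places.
\gamma(0) = 1.1554

For an MA(q) process X_t = eps_t + sum_i theta_i eps_{t-i} with
Var(eps_t) = sigma^2, the variance is
  gamma(0) = sigma^2 * (1 + sum_i theta_i^2).
  sum_i theta_i^2 = (-0.387)^2 + (-0.075)^2 = 0.149769 + 0.005625 = 0.155394.
  gamma(0) = 1 * (1 + 0.155394) = 1 * 1.155394 = 1.155394, which rounds to 1.1554.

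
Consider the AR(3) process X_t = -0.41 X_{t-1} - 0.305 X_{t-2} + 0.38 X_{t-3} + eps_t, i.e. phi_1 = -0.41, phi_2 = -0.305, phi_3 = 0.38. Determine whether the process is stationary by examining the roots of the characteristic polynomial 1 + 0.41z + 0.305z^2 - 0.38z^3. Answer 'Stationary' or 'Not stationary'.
\text{Stationary}

The AR(p) characteristic polynomial is P(z) = 1 + 0.41z + 0.305z^2 - 0.38z^3.
Stationarity requires all roots to lie outside the unit circle, i.e. |z| > 1 for every root.
Degree 3: look for a simple real root z0 first, then factor out (1 - z/z0) and solve the remaining quadratic.
Testing z0 = 2: P(2) = 1 + (0.41)(2) + (0.305)(2)^2 + (-0.38)(2)^3
  = 1 + (0.82) + (1.22) + (-3.04) = 0.  So z_0 = 2 is a root, |z_0| = 2.
Divide out the factor (1 - 0.5 z) = (1 - z/z0) (since 1/z0 = 0.5):
  P(z) = (1 - 0.5 z)(1 + (0.91) z + (0.76) z^2)
  [check: z-coef 0.91 - (0.5) = 0.41; z^2-coef 0.76 - (0.5)(0.91) = 0.305; z^3-coef -(0.5)(0.76) = -0.38.]
Remaining roots from the quadratic factor 1 + (0.91) z + (0.76) z^2:
  Set 1 + (0.91) z + (0.76) z^2 = 0, i.e. a z^2 + b z + c = 0 with a = 0.76, b = 0.91, c = 1.
  Discriminant D = b^2 - 4ac = (0.91)^2 - 4*(0.76)*1 = 0.8281 - (3.04) = -2.2119.
  D < 0, so the roots are the complex-conjugate pair z = (-b +/- i sqrt(-D)) / (2a) = -0.5987 +/- 0.9785i.
  For a conjugate pair |z|^2 = z * conj(z) = (product of roots) = c/a = 1/(0.76) = 1.315789, so |z| = sqrt(1.315789) = 1.1471 for both roots.
Moduli of all roots: 2.0000, 1.1471, 1.1471.
All moduli strictly greater than 1? Yes.
Verdict: Stationary.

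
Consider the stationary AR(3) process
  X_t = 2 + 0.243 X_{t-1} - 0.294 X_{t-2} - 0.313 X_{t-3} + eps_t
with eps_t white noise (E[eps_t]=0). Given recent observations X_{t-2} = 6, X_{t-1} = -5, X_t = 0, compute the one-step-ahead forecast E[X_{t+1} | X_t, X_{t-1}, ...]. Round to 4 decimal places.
E[X_{t+1} \mid \mathcal F_t] = 1.5920

For an AR(p) model X_t = c + sum_i phi_i X_{t-i} + eps_t, the
one-step-ahead conditional mean is
  E[X_{t+1} | X_t, ...] = c + sum_i phi_i X_{t+1-i}.
Substitute known values:
  E[X_{t+1} | ...] = 2 + (0.243) * (0) + (-0.294) * (-5) + (-0.313) * (6)
                   = 1.5920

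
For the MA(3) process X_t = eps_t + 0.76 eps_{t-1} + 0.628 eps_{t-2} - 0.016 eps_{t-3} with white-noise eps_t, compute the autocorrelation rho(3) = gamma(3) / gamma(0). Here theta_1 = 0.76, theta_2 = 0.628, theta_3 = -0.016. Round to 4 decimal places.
\rho(3) = -0.0081

For an MA(q) process with theta_0 = 1, the autocovariance is
  gamma(k) = sigma^2 * sum_{i=0..q-k} theta_i * theta_{i+k},
and rho(k) = gamma(k) / gamma(0). Sigma^2 cancels.
  numerator   = (1)*(-0.016) = -0.016.
  denominator = (1)^2 + (0.76)^2 + (0.628)^2 + (-0.016)^2 = 1.97224.
  rho(3) = -0.016 / 1.97224 = -0.0081.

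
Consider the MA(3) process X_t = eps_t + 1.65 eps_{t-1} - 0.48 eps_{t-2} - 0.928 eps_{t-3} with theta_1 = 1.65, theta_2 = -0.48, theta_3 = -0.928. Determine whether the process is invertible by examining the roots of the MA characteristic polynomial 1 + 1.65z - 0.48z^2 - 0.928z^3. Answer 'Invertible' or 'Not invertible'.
\text{Not invertible}

The MA(q) characteristic polynomial is P(z) = 1 + 1.65z - 0.48z^2 - 0.928z^3.
Invertibility requires all roots to lie outside the unit circle, i.e. |z| > 1 for every root.
Degree 3: look for a simple real root z0 first, then factor out (1 - z/z0) and solve the remaining quadratic.
Testing z0 = -1.25: P(-1.25) = 1 + (1.65)(-1.25) + (-0.48)(-1.25)^2 + (-0.928)(-1.25)^3
  = 1 + (-2.0625) + (-0.75) + (1.8125) = 0.  So z_0 = -1.25 is a root, |z_0| = 1.25.
Divide out the factor (1 + 0.8 z) = (1 - z/z0) (since 1/z0 = -0.8):
  P(z) = (1 + 0.8 z)(1 + (0.85) z + (-1.16) z^2)
  [check: z-coef 0.85 - (-0.8) = 1.65; z^2-coef -1.16 - (-0.8)(0.85) = -0.48; z^3-coef -(-0.8)(-1.16) = -0.928.]
Remaining roots from the quadratic factor 1 + (0.85) z + (-1.16) z^2:
  Set 1 + (0.85) z + (-1.16) z^2 = 0, i.e. a z^2 + b z + c = 0 with a = -1.16, b = 0.85, c = 1.
  Discriminant D = b^2 - 4ac = (0.85)^2 - 4*(-1.16)*1 = 0.7225 - (-4.64) = 5.3625.
  D >= 0, so the roots are real: z = (-b +/- sqrt(D)) / (2a) = (-0.85 +/- 2.315707) / (-2.32).
    z_1 = (-0.85 + 2.315707) / (-2.32) = -0.6318,   |z_1| = 0.6318.
    z_2 = (-0.85 - 2.315707) / (-2.32) = 1.3645,   |z_2| = 1.3645.
Moduli of all roots: 1.2500, 0.6318, 1.3645.
All moduli strictly greater than 1? No.
Verdict: Not invertible.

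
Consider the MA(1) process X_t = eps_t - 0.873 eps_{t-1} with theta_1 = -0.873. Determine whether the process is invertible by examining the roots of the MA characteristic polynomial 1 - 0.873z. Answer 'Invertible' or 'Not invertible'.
\text{Invertible}

The MA(q) characteristic polynomial is P(z) = 1 - 0.873z.
Invertibility requires all roots to lie outside the unit circle, i.e. |z| > 1 for every root.
This is linear in z: 1 + (-0.873) z = 0  =>  z = -1/(-0.873) = 1.145475,  |z| = 1.145475.
Moduli of all roots: 1.1455.
All moduli strictly greater than 1? Yes.
Verdict: Invertible.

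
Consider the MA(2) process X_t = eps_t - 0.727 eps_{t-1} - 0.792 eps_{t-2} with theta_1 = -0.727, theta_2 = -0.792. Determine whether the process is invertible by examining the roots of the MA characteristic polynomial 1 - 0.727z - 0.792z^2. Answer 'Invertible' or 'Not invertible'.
\text{Not invertible}

The MA(q) characteristic polynomial is P(z) = 1 - 0.727z - 0.792z^2.
Invertibility requires all roots to lie outside the unit circle, i.e. |z| > 1 for every root.
Set 1 + (-0.727) z + (-0.792) z^2 = 0, i.e. a z^2 + b z + c = 0 with a = -0.792, b = -0.727, c = 1.
Discriminant D = b^2 - 4ac = (-0.727)^2 - 4*(-0.792)*1 = 0.528529 - (-3.168) = 3.696529.
D >= 0, so the roots are real: z = (-b +/- sqrt(D)) / (2a) = (0.727 +/- 1.922636) / (-1.584).
  z_1 = (0.727 + 1.922636) / (-1.584) = -1.6727,   |z_1| = 1.6727.
  z_2 = (0.727 - 1.922636) / (-1.584) = 0.7548,   |z_2| = 0.7548.
Moduli of all roots: 1.6727, 0.7548.
All moduli strictly greater than 1? No.
Verdict: Not invertible.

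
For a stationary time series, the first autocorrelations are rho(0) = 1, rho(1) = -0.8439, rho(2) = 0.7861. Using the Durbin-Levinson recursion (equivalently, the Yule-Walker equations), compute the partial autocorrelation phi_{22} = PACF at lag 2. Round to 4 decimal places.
\phi_{22} = 0.2569

The PACF at lag k is phi_{kk}, the last component of the solution
to the Yule-Walker system G_k phi = r_k where
  (G_k)_{ij} = rho(|i - j|), (r_k)_i = rho(i), i,j = 1..k.
Equivalently, Durbin-Levinson gives phi_{kk} iteratively:
  phi_{11} = rho(1)
  phi_{kk} = [rho(k) - sum_{j=1..k-1} phi_{k-1,j} rho(k-j)]
            / [1 - sum_{j=1..k-1} phi_{k-1,j} rho(j)],
  phi_{k,j} = phi_{k-1,j} - phi_{kk} phi_{k-1,k-j},  j = 1..k-1.
Step k = 1:
  phi_11 = rho(1) = -0.8439.
Step k = 2:
  phi_22 = [rho(2) - phi_11 rho(1)] / [1 - phi_11 rho(1)] = [0.7861 - (-0.8439)(-0.8439)] / [1 - (-0.8439)(-0.8439)]
         = 0.07393279 / 0.28783279 = 0.2569.
Therefore phi_{22} = 0.2569.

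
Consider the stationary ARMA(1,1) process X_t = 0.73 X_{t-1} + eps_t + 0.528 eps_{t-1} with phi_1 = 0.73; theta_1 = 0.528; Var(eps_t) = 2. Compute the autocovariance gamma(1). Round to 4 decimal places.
\gamma(1) = 7.4626

Multiply the model equation by X_{t-k} and take expectations. With theta_0 = psi_0 = 1 and psi_j the MA(infinity) weights, this gives
  gamma(k) - sum_i phi_i gamma(k-i) = c_k,
  c_k = sigma^2 * sum_{j=k..q} theta_j psi_{j-k}   (c_k = 0 for k > q),
using gamma(-m) = gamma(m).
psi-weights needed (psi_j = theta_j + sum_i phi_i psi_{j-i}):
  psi_1 = theta_1 + phi_1 = 0.528 + (0.73) = 1.258
Right-hand sides:
  c_0 = sigma^2 (1 + theta_1 psi_1) = 2 * (1 + (0.528)(1.258)) = 2 * 1.664224 = 3.328448
  c_1 = sigma^2 theta_1 = 2 * (0.528) = 1.056
  c_2 = 0
Equations for k = 0 and k = 1 (AR order 1):
  gamma(0) = phi_1 gamma(1) + c_0
  gamma(1) = phi_1 gamma(0) + c_1
Substituting the second into the first: gamma(0) (1 - phi_1^2) = c_0 + phi_1 c_1, so
  gamma(0) = (c_0 + phi_1 c_1) / (1 - phi_1^2) = (3.328448 + (0.73)(1.056)) / (1 - (0.73)^2) = 4.099328 / 0.4671 = 8.776125.
  gamma(1) = phi_1 gamma(0) + c_1 = (0.73)(8.776125) + (1.056) = 7.462571.
Therefore gamma(1) = 7.4626 (to 4 decimal places).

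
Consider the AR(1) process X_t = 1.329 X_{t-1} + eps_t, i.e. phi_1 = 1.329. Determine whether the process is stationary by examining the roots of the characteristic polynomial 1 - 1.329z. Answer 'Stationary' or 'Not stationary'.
\text{Not stationary}

The AR(p) characteristic polynomial is P(z) = 1 - 1.329z.
Stationarity requires all roots to lie outside the unit circle, i.e. |z| > 1 for every root.
This is linear in z: 1 + (-1.329) z = 0  =>  z = -1/(-1.329) = 0.752445,  |z| = 0.752445.
Moduli of all roots: 0.7524.
All moduli strictly greater than 1? No.
Verdict: Not stationary.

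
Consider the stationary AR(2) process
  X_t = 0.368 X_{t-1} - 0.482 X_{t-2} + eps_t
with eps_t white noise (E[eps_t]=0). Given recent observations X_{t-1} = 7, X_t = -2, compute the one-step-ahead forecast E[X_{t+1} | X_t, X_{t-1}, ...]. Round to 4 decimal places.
E[X_{t+1} \mid \mathcal F_t] = -4.1100

For an AR(p) model X_t = c + sum_i phi_i X_{t-i} + eps_t, the
one-step-ahead conditional mean is
  E[X_{t+1} | X_t, ...] = c + sum_i phi_i X_{t+1-i}.
Substitute known values:
  E[X_{t+1} | ...] = (0.368) * (-2) + (-0.482) * (7)
                   = -4.1100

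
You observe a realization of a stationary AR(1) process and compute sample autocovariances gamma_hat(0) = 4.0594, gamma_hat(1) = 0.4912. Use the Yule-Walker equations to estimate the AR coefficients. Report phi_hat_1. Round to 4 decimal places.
\hat\phi_{1} = 0.1210

The Yule-Walker equations for an AR(p) process read, in matrix form,
  Gamma_p phi = r_p,   with   (Gamma_p)_{ij} = gamma(|i - j|),
                       (r_p)_i = gamma(i),   i,j = 1..p.
Substitute the sample gammas (Toeplitz matrix and right-hand side of size 1):
  Gamma_p = [[4.0594]]
  r_p     = [0.4912]
With p = 1 this is the single equation gamma(0) phi_1 = gamma(1):
  phi_hat_1 = gamma(1) / gamma(0) = 0.4912 / 4.0594 = 0.1210.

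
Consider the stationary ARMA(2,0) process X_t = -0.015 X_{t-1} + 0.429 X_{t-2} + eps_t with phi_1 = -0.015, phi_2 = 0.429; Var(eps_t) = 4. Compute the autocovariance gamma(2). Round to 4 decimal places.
\gamma(2) = 2.1064

Multiply the model equation by X_{t-k} and take expectations. With theta_0 = psi_0 = 1 and psi_j the MA(infinity) weights, this gives
  gamma(k) - sum_i phi_i gamma(k-i) = c_k,
  c_k = sigma^2 * sum_{j=k..q} theta_j psi_{j-k}   (c_k = 0 for k > q),
using gamma(-m) = gamma(m).
Pure AR (q = 0): c_0 = sigma^2 = 4, c_k = 0 for k >= 1.
Equations for k = 0, 1, 2 (AR order 2, c_2 = 0):
  (E0) gamma(0) = phi_1 gamma(1) + phi_2 gamma(2) + c_0
  (E1) gamma(1) = phi_1 gamma(0) + phi_2 gamma(1) + c_1
  (E2) gamma(2) = phi_1 gamma(1) + phi_2 gamma(0)
From (E1): gamma(1) = A gamma(0) + B with
  A = phi_1 / (1 - phi_2) = -0.015 / 0.571 = -0.02627,   B = c_1 / (1 - phi_2) = 0 / 0.571 = 0.
Insert (E2) into (E0): gamma(0) (1 - phi_2^2) = phi_1 (1 + phi_2) gamma(1) + c_0.
  phi_1 (1 + phi_2) = (-0.015)(1.429) = -0.021435,   1 - phi_2^2 = 0.815959.
Replace gamma(1) by A gamma(0) + B and collect gamma(0):
  gamma(0) [0.815959 - (-0.021435)(-0.02627)] = c_0 = 4
  gamma(0) * 0.815396 = 4
  gamma(0) = 4 / 0.815396 = 4.905592.
  gamma(1) = A gamma(0) = (-0.02627)(4.905592) = -0.128868.
  gamma(2) = phi_1 gamma(1) + phi_2 gamma(0) = (-0.015)(-0.128868) + (0.429)(4.905592) = 2.106432.
Therefore gamma(2) = 2.1064 (to 4 decimal places).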